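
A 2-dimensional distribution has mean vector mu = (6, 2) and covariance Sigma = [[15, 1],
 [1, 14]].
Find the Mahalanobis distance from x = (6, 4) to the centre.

Step 1 — centre the observation: (x - mu) = (0, 2).

Step 2 — invert Sigma. det(Sigma) = 15·14 - (1)² = 209.
  Sigma^{-1} = (1/det) · [[d, -b], [-b, a]] = [[0.067, -0.0048],
 [-0.0048, 0.0718]].

Step 3 — form the quadratic (x - mu)^T · Sigma^{-1} · (x - mu):
  Sigma^{-1} · (x - mu) = (-0.0096, 0.1435).
  (x - mu)^T · [Sigma^{-1} · (x - mu)] = (0)·(-0.0096) + (2)·(0.1435) = 0.2871.

Step 4 — take square root: d = √(0.2871) ≈ 0.5358.

d(x, mu) = √(0.2871) ≈ 0.5358


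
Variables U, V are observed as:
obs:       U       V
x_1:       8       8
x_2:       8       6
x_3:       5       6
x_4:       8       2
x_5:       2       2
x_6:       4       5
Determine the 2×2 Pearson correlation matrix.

Step 1 — column means:
  mean(U) = (8 + 8 + 5 + 8 + 2 + 4) / 6 = 35/6 = 5.8333
  mean(V) = (8 + 6 + 6 + 2 + 2 + 5) / 6 = 29/6 = 4.8333

Step 2 — sample variances and covariances s[i,j] = (1/(n-1)) · Σ_k (x_{k,i} - mean_i) · (x_{k,j} - mean_j), with n-1 = 5:
  s[U,U] = ((2.1667)·(2.1667) + (2.1667)·(2.1667) + (-0.8333)·(-0.8333) + (2.1667)·(2.1667) + (-3.8333)·(-3.8333) + (-1.8333)·(-1.8333)) / 5 = 32.8333/5 = 6.5667
  s[U,V] = ((2.1667)·(3.1667) + (2.1667)·(1.1667) + (-0.8333)·(1.1667) + (2.1667)·(-2.8333) + (-3.8333)·(-2.8333) + (-1.8333)·(0.1667)) / 5 = 12.8333/5 = 2.5667
  s[V,V] = ((3.1667)·(3.1667) + (1.1667)·(1.1667) + (1.1667)·(1.1667) + (-2.8333)·(-2.8333) + (-2.8333)·(-2.8333) + (0.1667)·(0.1667)) / 5 = 28.8333/5 = 5.7667
  Sample standard deviations s_i = √(s[i,i]):
  s(U) = √(6.5667) = 2.5626
  s(V) = √(5.7667) = 2.4014

Step 3 — r_{ij} = s_{ij} / (s_i · s_j):
  r[U,U] = 1 (diagonal).
  r[U,V] = 2.5667 / (2.5626 · 2.4014) = 2.5667 / 6.1537 = 0.4171
  r[V,V] = 1 (diagonal).

R is symmetric with unit diagonal. Assembling:

R = [[1, 0.4171],
 [0.4171, 1]]


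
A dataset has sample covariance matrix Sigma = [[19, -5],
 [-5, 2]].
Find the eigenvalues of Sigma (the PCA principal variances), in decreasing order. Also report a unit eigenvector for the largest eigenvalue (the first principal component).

Step 1 — characteristic polynomial of 2×2 Sigma:
  det(Sigma - λI) = λ² - trace · λ + det = 0.
  trace = 19 + 2 = 21, det = 19·2 - (-5)² = 13.
Step 2 — discriminant:
  Δ = trace² - 4·det = 441 - 52 = 389.
Step 3 — eigenvalues:
  λ = (trace ± √Δ)/2 = (21 ± 19.7231)/2,
  λ_1 = 20.3615,  λ_2 = 0.6385.

Step 4 — unit eigenvector for λ_1: solve (Sigma - λ_1 I)v = 0. First row:
  (19 - 20.3615)·v_x + (-5)·v_y = 0, i.e. (-1.3615)·v_x + (-5)·v_y = 0,
  so v ∝ (b, λ_1 - a) = (-5, 1.3615); multiply by -1 so the first entry is positive: u = (5, -1.3615).
  ||u|| = √((5)² + (-1.3615)²) = √(26.8538) ≈ 5.1821,
  v_1 = u/||u|| ≈ (0.9649, -0.2627) (||v_1|| = 1).

λ_1 = 20.3615,  λ_2 = 0.6385;  v_1 ≈ (0.9649, -0.2627)


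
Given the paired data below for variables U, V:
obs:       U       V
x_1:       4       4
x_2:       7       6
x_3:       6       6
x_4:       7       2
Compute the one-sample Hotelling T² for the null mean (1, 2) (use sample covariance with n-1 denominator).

Step 1 — sample mean vector:
  mean(U) = (4 + 7 + 6 + 7) / 4 = 24/4 = 6
  mean(V) = (4 + 6 + 6 + 2) / 4 = 18/4 = 4.5
  x̄ = (6, 4.5),  deviation x̄ - mu_0 = (6, 4.5) - (1, 2) = (5, 2.5).

Step 2 — sample covariance matrix, S[i,j] = (1/(n-1)) · Σ_k (x_{k,i} - mean_i) · (x_{k,j} - mean_j), divisor n-1 = 3:
  S[U,U] = ((-2)·(-2) + (1)·(1) + (0)·(0) + (1)·(1)) / 3 = 6/3 = 2
  S[U,V] = ((-2)·(-0.5) + (1)·(1.5) + (0)·(1.5) + (1)·(-2.5)) / 3 = 0/3 = 0
  S[V,V] = ((-0.5)·(-0.5) + (1.5)·(1.5) + (1.5)·(1.5) + (-2.5)·(-2.5)) / 3 = 11/3 = 3.6667
  S = [[2, 0],
 [0, 3.6667]].

Step 3 — invert S. det(S) = 2·3.6667 - (0)² = 7.3333.
  S^{-1} = (1/det) · [[d, -b], [-b, a]] = [[0.5, 0],
 [0, 0.2727]].

Step 4 — quadratic form (x̄ - mu_0)^T · S^{-1} · (x̄ - mu_0):
  S^{-1} · (x̄ - mu_0) = (2.5, 0.6818),
  (x̄ - mu_0)^T · [...] = (5)·(2.5) + (2.5)·(0.6818) = 14.2045.

Step 5 — scale by n: T² = 4 · 14.2045 = 56.8182.

T² ≈ 56.8182


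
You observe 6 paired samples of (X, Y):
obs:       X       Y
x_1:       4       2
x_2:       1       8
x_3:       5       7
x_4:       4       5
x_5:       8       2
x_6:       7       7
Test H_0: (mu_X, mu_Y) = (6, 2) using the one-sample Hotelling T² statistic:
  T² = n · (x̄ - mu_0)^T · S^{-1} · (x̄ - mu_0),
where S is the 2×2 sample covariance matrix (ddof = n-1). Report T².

Step 1 — sample mean vector:
  mean(X) = (4 + 1 + 5 + 4 + 8 + 7) / 6 = 29/6 = 4.8333
  mean(Y) = (2 + 8 + 7 + 5 + 2 + 7) / 6 = 31/6 = 5.1667
  x̄ = (4.8333, 5.1667),  deviation x̄ - mu_0 = (4.8333, 5.1667) - (6, 2) = (-1.1667, 3.1667).

Step 2 — sample covariance matrix, S[i,j] = (1/(n-1)) · Σ_k (x_{k,i} - mean_i) · (x_{k,j} - mean_j), divisor n-1 = 5:
  S[X,X] = ((-0.8333)·(-0.8333) + (-3.8333)·(-3.8333) + (0.1667)·(0.1667) + (-0.8333)·(-0.8333) + (3.1667)·(3.1667) + (2.1667)·(2.1667)) / 5 = 30.8333/5 = 6.1667
  S[X,Y] = ((-0.8333)·(-3.1667) + (-3.8333)·(2.8333) + (0.1667)·(1.8333) + (-0.8333)·(-0.1667) + (3.1667)·(-3.1667) + (2.1667)·(1.8333)) / 5 = -13.8333/5 = -2.7667
  S[Y,Y] = ((-3.1667)·(-3.1667) + (2.8333)·(2.8333) + (1.8333)·(1.8333) + (-0.1667)·(-0.1667) + (-3.1667)·(-3.1667) + (1.8333)·(1.8333)) / 5 = 34.8333/5 = 6.9667
  S = [[6.1667, -2.7667],
 [-2.7667, 6.9667]].

Step 3 — invert S. det(S) = 6.1667·6.9667 - (-2.7667)² = 35.3067.
  S^{-1} = (1/det) · [[d, -b], [-b, a]] = [[0.1973, 0.0784],
 [0.0784, 0.1747]].

Step 4 — quadratic form (x̄ - mu_0)^T · S^{-1} · (x̄ - mu_0):
  S^{-1} · (x̄ - mu_0) = (0.0179, 0.4617),
  (x̄ - mu_0)^T · [...] = (-1.1667)·(0.0179) + (3.1667)·(0.4617) = 1.441.

Step 5 — scale by n: T² = 6 · 1.441 = 8.6461.

T² ≈ 8.6461


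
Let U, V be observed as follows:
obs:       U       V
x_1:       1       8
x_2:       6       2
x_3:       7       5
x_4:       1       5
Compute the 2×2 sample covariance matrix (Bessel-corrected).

Step 1 — column means:
  mean(U) = (1 + 6 + 7 + 1) / 4 = 15/4 = 3.75
  mean(V) = (8 + 2 + 5 + 5) / 4 = 20/4 = 5

Step 2 — sample covariance S[i,j] = (1/(n-1)) · Σ_k (x_{k,i} - mean_i) · (x_{k,j} - mean_j), with n-1 = 3.
  S[U,U] = ((-2.75)·(-2.75) + (2.25)·(2.25) + (3.25)·(3.25) + (-2.75)·(-2.75)) / 3 = 30.75/3 = 10.25
  S[U,V] = ((-2.75)·(3) + (2.25)·(-3) + (3.25)·(0) + (-2.75)·(0)) / 3 = -15/3 = -5
  S[V,V] = ((3)·(3) + (-3)·(-3) + (0)·(0) + (0)·(0)) / 3 = 18/3 = 6

S is symmetric (S[j,i] = S[i,j]). Assembling:

S = [[10.25, -5],
 [-5, 6]]


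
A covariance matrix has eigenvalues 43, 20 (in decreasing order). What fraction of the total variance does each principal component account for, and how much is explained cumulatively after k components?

Step 1 — total variance = trace(Sigma) = Σ λ_i = 43 + 20 = 63.

Step 2 — fraction explained by component i = λ_i / Σ λ:
  PC1: 43/63 = 0.6825
  PC2: 20/63 = 0.3175

Step 3 — cumulative fraction after k components = (λ_1 + ... + λ_k) / Σ λ:
  k = 1: 43/63 = 0.6825
  k = 2: (43 + 20)/63 = 63/63 = 1

Summary (fraction, with percent):

explained: PC1 0.6825 (68.25%), PC2 0.3175 (31.75%);  cumulative: 0.6825, 1


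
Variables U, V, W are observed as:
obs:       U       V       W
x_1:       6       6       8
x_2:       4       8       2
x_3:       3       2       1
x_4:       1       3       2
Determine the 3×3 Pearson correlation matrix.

Step 1 — column means:
  mean(U) = (6 + 4 + 3 + 1) / 4 = 14/4 = 3.5
  mean(V) = (6 + 8 + 2 + 3) / 4 = 19/4 = 4.75
  mean(W) = (8 + 2 + 1 + 2) / 4 = 13/4 = 3.25

Step 2 — sample variances and covariances s[i,j] = (1/(n-1)) · Σ_k (x_{k,i} - mean_i) · (x_{k,j} - mean_j), with n-1 = 3:
  s[U,U] = ((2.5)·(2.5) + (0.5)·(0.5) + (-0.5)·(-0.5) + (-2.5)·(-2.5)) / 3 = 13/3 = 4.3333
  s[U,V] = ((2.5)·(1.25) + (0.5)·(3.25) + (-0.5)·(-2.75) + (-2.5)·(-1.75)) / 3 = 10.5/3 = 3.5
  s[U,W] = ((2.5)·(4.75) + (0.5)·(-1.25) + (-0.5)·(-2.25) + (-2.5)·(-1.25)) / 3 = 15.5/3 = 5.1667
  s[V,V] = ((1.25)·(1.25) + (3.25)·(3.25) + (-2.75)·(-2.75) + (-1.75)·(-1.75)) / 3 = 22.75/3 = 7.5833
  s[V,W] = ((1.25)·(4.75) + (3.25)·(-1.25) + (-2.75)·(-2.25) + (-1.75)·(-1.25)) / 3 = 10.25/3 = 3.4167
  s[W,W] = ((4.75)·(4.75) + (-1.25)·(-1.25) + (-2.25)·(-2.25) + (-1.25)·(-1.25)) / 3 = 30.75/3 = 10.25
  Sample standard deviations s_i = √(s[i,i]):
  s(U) = √(4.3333) = 2.0817
  s(V) = √(7.5833) = 2.7538
  s(W) = √(10.25) = 3.2016

Step 3 — r_{ij} = s_{ij} / (s_i · s_j):
  r[U,U] = 1 (diagonal).
  r[U,V] = 3.5 / (2.0817 · 2.7538) = 3.5 / 5.7325 = 0.6106
  r[U,W] = 5.1667 / (2.0817 · 3.2016) = 5.1667 / 6.6646 = 0.7752
  r[V,V] = 1 (diagonal).
  r[V,W] = 3.4167 / (2.7538 · 3.2016) = 3.4167 / 8.8164 = 0.3875
  r[W,W] = 1 (diagonal).

R is symmetric with unit diagonal. Assembling:

R = [[1, 0.6106, 0.7752],
 [0.6106, 1, 0.3875],
 [0.7752, 0.3875, 1]]


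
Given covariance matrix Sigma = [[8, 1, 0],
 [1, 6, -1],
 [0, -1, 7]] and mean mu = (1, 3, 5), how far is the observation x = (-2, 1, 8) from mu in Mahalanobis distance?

Step 1 — centre the observation: (x - mu) = (-3, -2, 3).

Step 2 — invert Sigma (cofactor / det for 3×3, or solve directly):
  Sigma^{-1} = [[0.1277, -0.0218, -0.0031],
 [-0.0218, 0.1745, 0.0249],
 [-0.0031, 0.0249, 0.1464]].

Step 3 — form the quadratic (x - mu)^T · Sigma^{-1} · (x - mu):
  Sigma^{-1} · (x - mu) = (-0.3489, -0.2087, 0.3988).
  (x - mu)^T · [Sigma^{-1} · (x - mu)] = (-3)·(-0.3489) + (-2)·(-0.2087) + (3)·(0.3988) = 2.6604.

Step 4 — take square root: d = √(2.6604) ≈ 1.6311.

d(x, mu) = √(2.6604) ≈ 1.6311


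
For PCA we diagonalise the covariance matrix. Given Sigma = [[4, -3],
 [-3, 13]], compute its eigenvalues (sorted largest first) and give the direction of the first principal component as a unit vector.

Step 1 — characteristic polynomial of 2×2 Sigma:
  det(Sigma - λI) = λ² - trace · λ + det = 0.
  trace = 4 + 13 = 17, det = 4·13 - (-3)² = 43.
Step 2 — discriminant:
  Δ = trace² - 4·det = 289 - 172 = 117.
Step 3 — eigenvalues:
  λ = (trace ± √Δ)/2 = (17 ± 10.8167)/2,
  λ_1 = 13.9083,  λ_2 = 3.0917.

Step 4 — unit eigenvector for λ_1: solve (Sigma - λ_1 I)v = 0. First row:
  (4 - 13.9083)·v_x + (-3)·v_y = 0, i.e. (-9.9083)·v_x + (-3)·v_y = 0,
  so v ∝ (b, λ_1 - a) = (-3, 9.9083); multiply by -1 so the first entry is positive: u = (3, -9.9083).
  ||u|| = √((3)² + (-9.9083)²) = √(107.1749) ≈ 10.3525,
  v_1 = u/||u|| ≈ (0.2898, -0.9571) (||v_1|| = 1).

λ_1 = 13.9083,  λ_2 = 3.0917;  v_1 ≈ (0.2898, -0.9571)


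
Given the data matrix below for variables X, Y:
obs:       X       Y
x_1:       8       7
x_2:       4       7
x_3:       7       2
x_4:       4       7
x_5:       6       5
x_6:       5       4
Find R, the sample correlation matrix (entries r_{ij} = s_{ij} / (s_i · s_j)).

Step 1 — column means:
  mean(X) = (8 + 4 + 7 + 4 + 6 + 5) / 6 = 34/6 = 5.6667
  mean(Y) = (7 + 7 + 2 + 7 + 5 + 4) / 6 = 32/6 = 5.3333

Step 2 — sample variances and covariances s[i,j] = (1/(n-1)) · Σ_k (x_{k,i} - mean_i) · (x_{k,j} - mean_j), with n-1 = 5:
  s[X,X] = ((2.3333)·(2.3333) + (-1.6667)·(-1.6667) + (1.3333)·(1.3333) + (-1.6667)·(-1.6667) + (0.3333)·(0.3333) + (-0.6667)·(-0.6667)) / 5 = 13.3333/5 = 2.6667
  s[X,Y] = ((2.3333)·(1.6667) + (-1.6667)·(1.6667) + (1.3333)·(-3.3333) + (-1.6667)·(1.6667) + (0.3333)·(-0.3333) + (-0.6667)·(-1.3333)) / 5 = -5.3333/5 = -1.0667
  s[Y,Y] = ((1.6667)·(1.6667) + (1.6667)·(1.6667) + (-3.3333)·(-3.3333) + (1.6667)·(1.6667) + (-0.3333)·(-0.3333) + (-1.3333)·(-1.3333)) / 5 = 21.3333/5 = 4.2667
  Sample standard deviations s_i = √(s[i,i]):
  s(X) = √(2.6667) = 1.633
  s(Y) = √(4.2667) = 2.0656

Step 3 — r_{ij} = s_{ij} / (s_i · s_j):
  r[X,X] = 1 (diagonal).
  r[X,Y] = -1.0667 / (1.633 · 2.0656) = -1.0667 / 3.3731 = -0.3162
  r[Y,Y] = 1 (diagonal).

R is symmetric with unit diagonal. Assembling:

R = [[1, -0.3162],
 [-0.3162, 1]]


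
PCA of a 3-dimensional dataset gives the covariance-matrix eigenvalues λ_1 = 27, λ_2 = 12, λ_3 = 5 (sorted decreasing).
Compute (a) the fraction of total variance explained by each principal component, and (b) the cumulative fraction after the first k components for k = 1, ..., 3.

Step 1 — total variance = trace(Sigma) = Σ λ_i = 27 + 12 + 5 = 44.

Step 2 — fraction explained by component i = λ_i / Σ λ:
  PC1: 27/44 = 0.6136
  PC2: 12/44 = 0.2727
  PC3: 5/44 = 0.1136

Step 3 — cumulative fraction after k components = (λ_1 + ... + λ_k) / Σ λ:
  k = 1: 27/44 = 0.6136
  k = 2: (27 + 12)/44 = 39/44 = 0.8864
  k = 3: (27 + 12 + 5)/44 = 44/44 = 1

Summary (fraction, with percent):

explained: PC1 0.6136 (61.36%), PC2 0.2727 (27.27%), PC3 0.1136 (11.36%);  cumulative: 0.6136, 0.8864, 1


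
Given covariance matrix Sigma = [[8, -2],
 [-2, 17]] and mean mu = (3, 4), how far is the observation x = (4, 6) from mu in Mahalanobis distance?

Step 1 — centre the observation: (x - mu) = (1, 2).

Step 2 — invert Sigma. det(Sigma) = 8·17 - (-2)² = 132.
  Sigma^{-1} = (1/det) · [[d, -b], [-b, a]] = [[0.1288, 0.0152],
 [0.0152, 0.0606]].

Step 3 — form the quadratic (x - mu)^T · Sigma^{-1} · (x - mu):
  Sigma^{-1} · (x - mu) = (0.1591, 0.1364).
  (x - mu)^T · [Sigma^{-1} · (x - mu)] = (1)·(0.1591) + (2)·(0.1364) = 0.4318.

Step 4 — take square root: d = √(0.4318) ≈ 0.6571.

d(x, mu) = √(0.4318) ≈ 0.6571


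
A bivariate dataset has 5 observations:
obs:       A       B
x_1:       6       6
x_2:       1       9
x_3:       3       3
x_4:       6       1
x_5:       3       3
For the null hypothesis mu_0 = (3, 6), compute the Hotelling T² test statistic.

Step 1 — sample mean vector:
  mean(A) = (6 + 1 + 3 + 6 + 3) / 5 = 19/5 = 3.8
  mean(B) = (6 + 9 + 3 + 1 + 3) / 5 = 22/5 = 4.4
  x̄ = (3.8, 4.4),  deviation x̄ - mu_0 = (3.8, 4.4) - (3, 6) = (0.8, -1.6).

Step 2 — sample covariance matrix, S[i,j] = (1/(n-1)) · Σ_k (x_{k,i} - mean_i) · (x_{k,j} - mean_j), divisor n-1 = 4:
  S[A,A] = ((2.2)·(2.2) + (-2.8)·(-2.8) + (-0.8)·(-0.8) + (2.2)·(2.2) + (-0.8)·(-0.8)) / 4 = 18.8/4 = 4.7
  S[A,B] = ((2.2)·(1.6) + (-2.8)·(4.6) + (-0.8)·(-1.4) + (2.2)·(-3.4) + (-0.8)·(-1.4)) / 4 = -14.6/4 = -3.65
  S[B,B] = ((1.6)·(1.6) + (4.6)·(4.6) + (-1.4)·(-1.4) + (-3.4)·(-3.4) + (-1.4)·(-1.4)) / 4 = 39.2/4 = 9.8
  S = [[4.7, -3.65],
 [-3.65, 9.8]].

Step 3 — invert S. det(S) = 4.7·9.8 - (-3.65)² = 32.7375.
  S^{-1} = (1/det) · [[d, -b], [-b, a]] = [[0.2994, 0.1115],
 [0.1115, 0.1436]].

Step 4 — quadratic form (x̄ - mu_0)^T · S^{-1} · (x̄ - mu_0):
  S^{-1} · (x̄ - mu_0) = (0.0611, -0.1405),
  (x̄ - mu_0)^T · [...] = (0.8)·(0.0611) + (-1.6)·(-0.1405) = 0.2737.

Step 5 — scale by n: T² = 5 · 0.2737 = 1.3685.

T² ≈ 1.3685


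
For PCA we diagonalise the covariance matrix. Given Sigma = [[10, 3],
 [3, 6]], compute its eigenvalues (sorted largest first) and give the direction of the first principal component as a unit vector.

Step 1 — characteristic polynomial of 2×2 Sigma:
  det(Sigma - λI) = λ² - trace · λ + det = 0.
  trace = 10 + 6 = 16, det = 10·6 - (3)² = 51.
Step 2 — discriminant:
  Δ = trace² - 4·det = 256 - 204 = 52.
Step 3 — eigenvalues:
  λ = (trace ± √Δ)/2 = (16 ± 7.2111)/2,
  λ_1 = 11.6056,  λ_2 = 4.3944.

Step 4 — unit eigenvector for λ_1: solve (Sigma - λ_1 I)v = 0. First row:
  (10 - 11.6056)·v_x + (3)·v_y = 0, i.e. (-1.6056)·v_x + (3)·v_y = 0,
  so v ∝ (b, λ_1 - a) = (3, 1.6056) = u.
  ||u|| = √((3)² + (1.6056)²) = √(11.5778) ≈ 3.4026,
  v_1 = u/||u|| ≈ (0.8817, 0.4719) (||v_1|| = 1).

λ_1 = 11.6056,  λ_2 = 4.3944;  v_1 ≈ (0.8817, 0.4719)


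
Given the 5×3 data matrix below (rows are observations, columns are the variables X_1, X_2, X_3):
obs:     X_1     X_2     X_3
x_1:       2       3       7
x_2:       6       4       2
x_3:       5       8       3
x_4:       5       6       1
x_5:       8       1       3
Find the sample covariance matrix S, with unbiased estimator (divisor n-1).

Step 1 — column means:
  mean(X_1) = (2 + 6 + 5 + 5 + 8) / 5 = 26/5 = 5.2
  mean(X_2) = (3 + 4 + 8 + 6 + 1) / 5 = 22/5 = 4.4
  mean(X_3) = (7 + 2 + 3 + 1 + 3) / 5 = 16/5 = 3.2

Step 2 — sample covariance S[i,j] = (1/(n-1)) · Σ_k (x_{k,i} - mean_i) · (x_{k,j} - mean_j), with n-1 = 4.
  S[X_1,X_1] = ((-3.2)·(-3.2) + (0.8)·(0.8) + (-0.2)·(-0.2) + (-0.2)·(-0.2) + (2.8)·(2.8)) / 4 = 18.8/4 = 4.7
  S[X_1,X_2] = ((-3.2)·(-1.4) + (0.8)·(-0.4) + (-0.2)·(3.6) + (-0.2)·(1.6) + (2.8)·(-3.4)) / 4 = -6.4/4 = -1.6
  S[X_1,X_3] = ((-3.2)·(3.8) + (0.8)·(-1.2) + (-0.2)·(-0.2) + (-0.2)·(-2.2) + (2.8)·(-0.2)) / 4 = -13.2/4 = -3.3
  S[X_2,X_2] = ((-1.4)·(-1.4) + (-0.4)·(-0.4) + (3.6)·(3.6) + (1.6)·(1.6) + (-3.4)·(-3.4)) / 4 = 29.2/4 = 7.3
  S[X_2,X_3] = ((-1.4)·(3.8) + (-0.4)·(-1.2) + (3.6)·(-0.2) + (1.6)·(-2.2) + (-3.4)·(-0.2)) / 4 = -8.4/4 = -2.1
  S[X_3,X_3] = ((3.8)·(3.8) + (-1.2)·(-1.2) + (-0.2)·(-0.2) + (-2.2)·(-2.2) + (-0.2)·(-0.2)) / 4 = 20.8/4 = 5.2

S is symmetric (S[j,i] = S[i,j]). Assembling:

S = [[4.7, -1.6, -3.3],
 [-1.6, 7.3, -2.1],
 [-3.3, -2.1, 5.2]]


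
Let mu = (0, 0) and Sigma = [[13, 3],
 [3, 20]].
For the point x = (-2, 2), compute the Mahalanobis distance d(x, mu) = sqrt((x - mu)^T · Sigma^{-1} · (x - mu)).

Step 1 — centre the observation: (x - mu) = (-2, 2).

Step 2 — invert Sigma. det(Sigma) = 13·20 - (3)² = 251.
  Sigma^{-1} = (1/det) · [[d, -b], [-b, a]] = [[0.0797, -0.012],
 [-0.012, 0.0518]].

Step 3 — form the quadratic (x - mu)^T · Sigma^{-1} · (x - mu):
  Sigma^{-1} · (x - mu) = (-0.1833, 0.1275).
  (x - mu)^T · [Sigma^{-1} · (x - mu)] = (-2)·(-0.1833) + (2)·(0.1275) = 0.6215.

Step 4 — take square root: d = √(0.6215) ≈ 0.7884.

d(x, mu) = √(0.6215) ≈ 0.7884


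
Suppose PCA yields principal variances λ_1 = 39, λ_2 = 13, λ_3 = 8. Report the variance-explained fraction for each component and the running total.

Step 1 — total variance = trace(Sigma) = Σ λ_i = 39 + 13 + 8 = 60.

Step 2 — fraction explained by component i = λ_i / Σ λ:
  PC1: 39/60 = 0.65
  PC2: 13/60 = 0.2167
  PC3: 8/60 = 0.1333

Step 3 — cumulative fraction after k components = (λ_1 + ... + λ_k) / Σ λ:
  k = 1: 39/60 = 0.65
  k = 2: (39 + 13)/60 = 52/60 = 0.8667
  k = 3: (39 + 13 + 8)/60 = 60/60 = 1

Summary (fraction, with percent):

explained: PC1 0.65 (65%), PC2 0.2167 (21.67%), PC3 0.1333 (13.33%);  cumulative: 0.65, 0.8667, 1


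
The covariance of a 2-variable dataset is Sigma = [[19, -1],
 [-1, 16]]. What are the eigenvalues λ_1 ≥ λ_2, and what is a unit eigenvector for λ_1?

Step 1 — characteristic polynomial of 2×2 Sigma:
  det(Sigma - λI) = λ² - trace · λ + det = 0.
  trace = 19 + 16 = 35, det = 19·16 - (-1)² = 303.
Step 2 — discriminant:
  Δ = trace² - 4·det = 1225 - 1212 = 13.
Step 3 — eigenvalues:
  λ = (trace ± √Δ)/2 = (35 ± 3.6056)/2,
  λ_1 = 19.3028,  λ_2 = 15.6972.

Step 4 — unit eigenvector for λ_1: solve (Sigma - λ_1 I)v = 0. First row:
  (19 - 19.3028)·v_x + (-1)·v_y = 0, i.e. (-0.3028)·v_x + (-1)·v_y = 0,
  so v ∝ (b, λ_1 - a) = (-1, 0.3028); multiply by -1 so the first entry is positive: u = (1, -0.3028).
  ||u|| = √((1)² + (-0.3028)²) = √(1.0917) ≈ 1.0448,
  v_1 = u/||u|| ≈ (0.9571, -0.2898) (||v_1|| = 1).

λ_1 = 19.3028,  λ_2 = 15.6972;  v_1 ≈ (0.9571, -0.2898)


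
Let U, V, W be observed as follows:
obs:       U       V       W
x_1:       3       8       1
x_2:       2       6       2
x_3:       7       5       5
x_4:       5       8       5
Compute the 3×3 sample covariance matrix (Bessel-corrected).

Step 1 — column means:
  mean(U) = (3 + 2 + 7 + 5) / 4 = 17/4 = 4.25
  mean(V) = (8 + 6 + 5 + 8) / 4 = 27/4 = 6.75
  mean(W) = (1 + 2 + 5 + 5) / 4 = 13/4 = 3.25

Step 2 — sample covariance S[i,j] = (1/(n-1)) · Σ_k (x_{k,i} - mean_i) · (x_{k,j} - mean_j), with n-1 = 3.
  S[U,U] = ((-1.25)·(-1.25) + (-2.25)·(-2.25) + (2.75)·(2.75) + (0.75)·(0.75)) / 3 = 14.75/3 = 4.9167
  S[U,V] = ((-1.25)·(1.25) + (-2.25)·(-0.75) + (2.75)·(-1.75) + (0.75)·(1.25)) / 3 = -3.75/3 = -1.25
  S[U,W] = ((-1.25)·(-2.25) + (-2.25)·(-1.25) + (2.75)·(1.75) + (0.75)·(1.75)) / 3 = 11.75/3 = 3.9167
  S[V,V] = ((1.25)·(1.25) + (-0.75)·(-0.75) + (-1.75)·(-1.75) + (1.25)·(1.25)) / 3 = 6.75/3 = 2.25
  S[V,W] = ((1.25)·(-2.25) + (-0.75)·(-1.25) + (-1.75)·(1.75) + (1.25)·(1.75)) / 3 = -2.75/3 = -0.9167
  S[W,W] = ((-2.25)·(-2.25) + (-1.25)·(-1.25) + (1.75)·(1.75) + (1.75)·(1.75)) / 3 = 12.75/3 = 4.25

S is symmetric (S[j,i] = S[i,j]). Assembling:

S = [[4.9167, -1.25, 3.9167],
 [-1.25, 2.25, -0.9167],
 [3.9167, -0.9167, 4.25]]


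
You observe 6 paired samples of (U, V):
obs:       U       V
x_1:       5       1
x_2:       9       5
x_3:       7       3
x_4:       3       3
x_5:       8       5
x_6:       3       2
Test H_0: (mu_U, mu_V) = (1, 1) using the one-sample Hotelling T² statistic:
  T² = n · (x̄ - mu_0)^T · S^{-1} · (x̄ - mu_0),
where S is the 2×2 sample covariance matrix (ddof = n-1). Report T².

Step 1 — sample mean vector:
  mean(U) = (5 + 9 + 7 + 3 + 8 + 3) / 6 = 35/6 = 5.8333
  mean(V) = (1 + 5 + 3 + 3 + 5 + 2) / 6 = 19/6 = 3.1667
  x̄ = (5.8333, 3.1667),  deviation x̄ - mu_0 = (5.8333, 3.1667) - (1, 1) = (4.8333, 2.1667).

Step 2 — sample covariance matrix, S[i,j] = (1/(n-1)) · Σ_k (x_{k,i} - mean_i) · (x_{k,j} - mean_j), divisor n-1 = 5:
  S[U,U] = ((-0.8333)·(-0.8333) + (3.1667)·(3.1667) + (1.1667)·(1.1667) + (-2.8333)·(-2.8333) + (2.1667)·(2.1667) + (-2.8333)·(-2.8333)) / 5 = 32.8333/5 = 6.5667
  S[U,V] = ((-0.8333)·(-2.1667) + (3.1667)·(1.8333) + (1.1667)·(-0.1667) + (-2.8333)·(-0.1667) + (2.1667)·(1.8333) + (-2.8333)·(-1.1667)) / 5 = 15.1667/5 = 3.0333
  S[V,V] = ((-2.1667)·(-2.1667) + (1.8333)·(1.8333) + (-0.1667)·(-0.1667) + (-0.1667)·(-0.1667) + (1.8333)·(1.8333) + (-1.1667)·(-1.1667)) / 5 = 12.8333/5 = 2.5667
  S = [[6.5667, 3.0333],
 [3.0333, 2.5667]].

Step 3 — invert S. det(S) = 6.5667·2.5667 - (3.0333)² = 7.6533.
  S^{-1} = (1/det) · [[d, -b], [-b, a]] = [[0.3354, -0.3963],
 [-0.3963, 0.858]].

Step 4 — quadratic form (x̄ - mu_0)^T · S^{-1} · (x̄ - mu_0):
  S^{-1} · (x̄ - mu_0) = (0.7622, -0.0566),
  (x̄ - mu_0)^T · [...] = (4.8333)·(0.7622) + (2.1667)·(-0.0566) = 3.5613.

Step 5 — scale by n: T² = 6 · 3.5613 = 21.3676.

T² ≈ 21.3676


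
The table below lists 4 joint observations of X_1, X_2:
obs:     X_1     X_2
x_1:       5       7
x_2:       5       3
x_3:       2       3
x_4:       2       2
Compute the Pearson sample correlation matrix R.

Step 1 — column means:
  mean(X_1) = (5 + 5 + 2 + 2) / 4 = 14/4 = 3.5
  mean(X_2) = (7 + 3 + 3 + 2) / 4 = 15/4 = 3.75

Step 2 — sample variances and covariances s[i,j] = (1/(n-1)) · Σ_k (x_{k,i} - mean_i) · (x_{k,j} - mean_j), with n-1 = 3:
  s[X_1,X_1] = ((1.5)·(1.5) + (1.5)·(1.5) + (-1.5)·(-1.5) + (-1.5)·(-1.5)) / 3 = 9/3 = 3
  s[X_1,X_2] = ((1.5)·(3.25) + (1.5)·(-0.75) + (-1.5)·(-0.75) + (-1.5)·(-1.75)) / 3 = 7.5/3 = 2.5
  s[X_2,X_2] = ((3.25)·(3.25) + (-0.75)·(-0.75) + (-0.75)·(-0.75) + (-1.75)·(-1.75)) / 3 = 14.75/3 = 4.9167
  Sample standard deviations s_i = √(s[i,i]):
  s(X_1) = √(3) = 1.7321
  s(X_2) = √(4.9167) = 2.2174

Step 3 — r_{ij} = s_{ij} / (s_i · s_j):
  r[X_1,X_1] = 1 (diagonal).
  r[X_1,X_2] = 2.5 / (1.7321 · 2.2174) = 2.5 / 3.8406 = 0.6509
  r[X_2,X_2] = 1 (diagonal).

R is symmetric with unit diagonal. Assembling:

R = [[1, 0.6509],
 [0.6509, 1]]


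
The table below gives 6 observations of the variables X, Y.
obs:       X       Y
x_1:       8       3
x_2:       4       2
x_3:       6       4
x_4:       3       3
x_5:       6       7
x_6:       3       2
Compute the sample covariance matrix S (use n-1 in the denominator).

Step 1 — column means:
  mean(X) = (8 + 4 + 6 + 3 + 6 + 3) / 6 = 30/6 = 5
  mean(Y) = (3 + 2 + 4 + 3 + 7 + 2) / 6 = 21/6 = 3.5

Step 2 — sample covariance S[i,j] = (1/(n-1)) · Σ_k (x_{k,i} - mean_i) · (x_{k,j} - mean_j), with n-1 = 5.
  S[X,X] = ((3)·(3) + (-1)·(-1) + (1)·(1) + (-2)·(-2) + (1)·(1) + (-2)·(-2)) / 5 = 20/5 = 4
  S[X,Y] = ((3)·(-0.5) + (-1)·(-1.5) + (1)·(0.5) + (-2)·(-0.5) + (1)·(3.5) + (-2)·(-1.5)) / 5 = 8/5 = 1.6
  S[Y,Y] = ((-0.5)·(-0.5) + (-1.5)·(-1.5) + (0.5)·(0.5) + (-0.5)·(-0.5) + (3.5)·(3.5) + (-1.5)·(-1.5)) / 5 = 17.5/5 = 3.5

S is symmetric (S[j,i] = S[i,j]). Assembling:

S = [[4, 1.6],
 [1.6, 3.5]]


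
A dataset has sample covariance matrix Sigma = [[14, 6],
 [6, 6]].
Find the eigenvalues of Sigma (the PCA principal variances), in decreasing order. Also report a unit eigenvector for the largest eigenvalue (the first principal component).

Step 1 — characteristic polynomial of 2×2 Sigma:
  det(Sigma - λI) = λ² - trace · λ + det = 0.
  trace = 14 + 6 = 20, det = 14·6 - (6)² = 48.
Step 2 — discriminant:
  Δ = trace² - 4·det = 400 - 192 = 208.
Step 3 — eigenvalues:
  λ = (trace ± √Δ)/2 = (20 ± 14.4222)/2,
  λ_1 = 17.2111,  λ_2 = 2.7889.

Step 4 — unit eigenvector for λ_1: solve (Sigma - λ_1 I)v = 0. First row:
  (14 - 17.2111)·v_x + (6)·v_y = 0, i.e. (-3.2111)·v_x + (6)·v_y = 0,
  so v ∝ (b, λ_1 - a) = (6, 3.2111) = u.
  ||u|| = √((6)² + (3.2111)²) = √(46.3112) ≈ 6.8052,
  v_1 = u/||u|| ≈ (0.8817, 0.4719) (||v_1|| = 1).

λ_1 = 17.2111,  λ_2 = 2.7889;  v_1 ≈ (0.8817, 0.4719)


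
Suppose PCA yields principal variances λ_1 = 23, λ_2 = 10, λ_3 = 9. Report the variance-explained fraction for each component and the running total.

Step 1 — total variance = trace(Sigma) = Σ λ_i = 23 + 10 + 9 = 42.

Step 2 — fraction explained by component i = λ_i / Σ λ:
  PC1: 23/42 = 0.5476
  PC2: 10/42 = 0.2381
  PC3: 9/42 = 0.2143

Step 3 — cumulative fraction after k components = (λ_1 + ... + λ_k) / Σ λ:
  k = 1: 23/42 = 0.5476
  k = 2: (23 + 10)/42 = 33/42 = 0.7857
  k = 3: (23 + 10 + 9)/42 = 42/42 = 1

Summary (fraction, with percent):

explained: PC1 0.5476 (54.76%), PC2 0.2381 (23.81%), PC3 0.2143 (21.43%);  cumulative: 0.5476, 0.7857, 1


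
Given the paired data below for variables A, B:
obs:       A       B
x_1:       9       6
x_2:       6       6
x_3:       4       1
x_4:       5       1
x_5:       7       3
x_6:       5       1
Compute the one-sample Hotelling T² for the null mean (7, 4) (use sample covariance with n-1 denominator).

Step 1 — sample mean vector:
  mean(A) = (9 + 6 + 4 + 5 + 7 + 5) / 6 = 36/6 = 6
  mean(B) = (6 + 6 + 1 + 1 + 3 + 1) / 6 = 18/6 = 3
  x̄ = (6, 3),  deviation x̄ - mu_0 = (6, 3) - (7, 4) = (-1, -1).

Step 2 — sample covariance matrix, S[i,j] = (1/(n-1)) · Σ_k (x_{k,i} - mean_i) · (x_{k,j} - mean_j), divisor n-1 = 5:
  S[A,A] = ((3)·(3) + (0)·(0) + (-2)·(-2) + (-1)·(-1) + (1)·(1) + (-1)·(-1)) / 5 = 16/5 = 3.2
  S[A,B] = ((3)·(3) + (0)·(3) + (-2)·(-2) + (-1)·(-2) + (1)·(0) + (-1)·(-2)) / 5 = 17/5 = 3.4
  S[B,B] = ((3)·(3) + (3)·(3) + (-2)·(-2) + (-2)·(-2) + (0)·(0) + (-2)·(-2)) / 5 = 30/5 = 6
  S = [[3.2, 3.4],
 [3.4, 6]].

Step 3 — invert S. det(S) = 3.2·6 - (3.4)² = 7.64.
  S^{-1} = (1/det) · [[d, -b], [-b, a]] = [[0.7853, -0.445],
 [-0.445, 0.4188]].

Step 4 — quadratic form (x̄ - mu_0)^T · S^{-1} · (x̄ - mu_0):
  S^{-1} · (x̄ - mu_0) = (-0.3403, 0.0262),
  (x̄ - mu_0)^T · [...] = (-1)·(-0.3403) + (-1)·(0.0262) = 0.3141.

Step 5 — scale by n: T² = 6 · 0.3141 = 1.8848.

T² ≈ 1.8848


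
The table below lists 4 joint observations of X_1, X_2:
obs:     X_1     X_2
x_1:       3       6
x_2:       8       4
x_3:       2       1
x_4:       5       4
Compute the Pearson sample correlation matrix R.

Step 1 — column means:
  mean(X_1) = (3 + 8 + 2 + 5) / 4 = 18/4 = 4.5
  mean(X_2) = (6 + 4 + 1 + 4) / 4 = 15/4 = 3.75

Step 2 — sample variances and covariances s[i,j] = (1/(n-1)) · Σ_k (x_{k,i} - mean_i) · (x_{k,j} - mean_j), with n-1 = 3:
  s[X_1,X_1] = ((-1.5)·(-1.5) + (3.5)·(3.5) + (-2.5)·(-2.5) + (0.5)·(0.5)) / 3 = 21/3 = 7
  s[X_1,X_2] = ((-1.5)·(2.25) + (3.5)·(0.25) + (-2.5)·(-2.75) + (0.5)·(0.25)) / 3 = 4.5/3 = 1.5
  s[X_2,X_2] = ((2.25)·(2.25) + (0.25)·(0.25) + (-2.75)·(-2.75) + (0.25)·(0.25)) / 3 = 12.75/3 = 4.25
  Sample standard deviations s_i = √(s[i,i]):
  s(X_1) = √(7) = 2.6458
  s(X_2) = √(4.25) = 2.0616

Step 3 — r_{ij} = s_{ij} / (s_i · s_j):
  r[X_1,X_1] = 1 (diagonal).
  r[X_1,X_2] = 1.5 / (2.6458 · 2.0616) = 1.5 / 5.4544 = 0.275
  r[X_2,X_2] = 1 (diagonal).

R is symmetric with unit diagonal. Assembling:

R = [[1, 0.275],
 [0.275, 1]]


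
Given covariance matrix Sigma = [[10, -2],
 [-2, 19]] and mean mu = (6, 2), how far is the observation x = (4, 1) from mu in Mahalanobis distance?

Step 1 — centre the observation: (x - mu) = (-2, -1).

Step 2 — invert Sigma. det(Sigma) = 10·19 - (-2)² = 186.
  Sigma^{-1} = (1/det) · [[d, -b], [-b, a]] = [[0.1022, 0.0108],
 [0.0108, 0.0538]].

Step 3 — form the quadratic (x - mu)^T · Sigma^{-1} · (x - mu):
  Sigma^{-1} · (x - mu) = (-0.2151, -0.0753).
  (x - mu)^T · [Sigma^{-1} · (x - mu)] = (-2)·(-0.2151) + (-1)·(-0.0753) = 0.5054.

Step 4 — take square root: d = √(0.5054) ≈ 0.7109.

d(x, mu) = √(0.5054) ≈ 0.7109


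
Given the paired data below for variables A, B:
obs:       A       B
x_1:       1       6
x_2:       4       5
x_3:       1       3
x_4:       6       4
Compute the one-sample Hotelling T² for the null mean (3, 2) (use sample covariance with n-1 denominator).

Step 1 — sample mean vector:
  mean(A) = (1 + 4 + 1 + 6) / 4 = 12/4 = 3
  mean(B) = (6 + 5 + 3 + 4) / 4 = 18/4 = 4.5
  x̄ = (3, 4.5),  deviation x̄ - mu_0 = (3, 4.5) - (3, 2) = (0, 2.5).

Step 2 — sample covariance matrix, S[i,j] = (1/(n-1)) · Σ_k (x_{k,i} - mean_i) · (x_{k,j} - mean_j), divisor n-1 = 3:
  S[A,A] = ((-2)·(-2) + (1)·(1) + (-2)·(-2) + (3)·(3)) / 3 = 18/3 = 6
  S[A,B] = ((-2)·(1.5) + (1)·(0.5) + (-2)·(-1.5) + (3)·(-0.5)) / 3 = -1/3 = -0.3333
  S[B,B] = ((1.5)·(1.5) + (0.5)·(0.5) + (-1.5)·(-1.5) + (-0.5)·(-0.5)) / 3 = 5/3 = 1.6667
  S = [[6, -0.3333],
 [-0.3333, 1.6667]].

Step 3 — invert S. det(S) = 6·1.6667 - (-0.3333)² = 9.8889.
  S^{-1} = (1/det) · [[d, -b], [-b, a]] = [[0.1685, 0.0337],
 [0.0337, 0.6067]].

Step 4 — quadratic form (x̄ - mu_0)^T · S^{-1} · (x̄ - mu_0):
  S^{-1} · (x̄ - mu_0) = (0.0843, 1.5169),
  (x̄ - mu_0)^T · [...] = (0)·(0.0843) + (2.5)·(1.5169) = 3.7921.

Step 5 — scale by n: T² = 4 · 3.7921 = 15.1685.

T² ≈ 15.1685


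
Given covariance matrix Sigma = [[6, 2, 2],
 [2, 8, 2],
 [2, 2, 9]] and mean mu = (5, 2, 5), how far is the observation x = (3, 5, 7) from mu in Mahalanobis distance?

Step 1 — centre the observation: (x - mu) = (-2, 3, 2).

Step 2 — invert Sigma (cofactor / det for 3×3, or solve directly):
  Sigma^{-1} = [[0.191, -0.0393, -0.0337],
 [-0.0393, 0.1404, -0.0225],
 [-0.0337, -0.0225, 0.1236]].

Step 3 — form the quadratic (x - mu)^T · Sigma^{-1} · (x - mu):
  Sigma^{-1} · (x - mu) = (-0.5674, 0.4551, 0.2472).
  (x - mu)^T · [Sigma^{-1} · (x - mu)] = (-2)·(-0.5674) + (3)·(0.4551) + (2)·(0.2472) = 2.9944.

Step 4 — take square root: d = √(2.9944) ≈ 1.7304.

d(x, mu) = √(2.9944) ≈ 1.7304


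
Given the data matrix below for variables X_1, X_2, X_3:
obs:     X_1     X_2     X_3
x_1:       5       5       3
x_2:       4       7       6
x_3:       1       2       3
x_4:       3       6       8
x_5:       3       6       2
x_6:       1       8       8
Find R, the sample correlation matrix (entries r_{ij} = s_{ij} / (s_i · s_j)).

Step 1 — column means:
  mean(X_1) = (5 + 4 + 1 + 3 + 3 + 1) / 6 = 17/6 = 2.8333
  mean(X_2) = (5 + 7 + 2 + 6 + 6 + 8) / 6 = 34/6 = 5.6667
  mean(X_3) = (3 + 6 + 3 + 8 + 2 + 8) / 6 = 30/6 = 5

Step 2 — sample variances and covariances s[i,j] = (1/(n-1)) · Σ_k (x_{k,i} - mean_i) · (x_{k,j} - mean_j), with n-1 = 5:
  s[X_1,X_1] = ((2.1667)·(2.1667) + (1.1667)·(1.1667) + (-1.8333)·(-1.8333) + (0.1667)·(0.1667) + (0.1667)·(0.1667) + (-1.8333)·(-1.8333)) / 5 = 12.8333/5 = 2.5667
  s[X_1,X_2] = ((2.1667)·(-0.6667) + (1.1667)·(1.3333) + (-1.8333)·(-3.6667) + (0.1667)·(0.3333) + (0.1667)·(0.3333) + (-1.8333)·(2.3333)) / 5 = 2.6667/5 = 0.5333
  s[X_1,X_3] = ((2.1667)·(-2) + (1.1667)·(1) + (-1.8333)·(-2) + (0.1667)·(3) + (0.1667)·(-3) + (-1.8333)·(3)) / 5 = -5/5 = -1
  s[X_2,X_2] = ((-0.6667)·(-0.6667) + (1.3333)·(1.3333) + (-3.6667)·(-3.6667) + (0.3333)·(0.3333) + (0.3333)·(0.3333) + (2.3333)·(2.3333)) / 5 = 21.3333/5 = 4.2667
  s[X_2,X_3] = ((-0.6667)·(-2) + (1.3333)·(1) + (-3.6667)·(-2) + (0.3333)·(3) + (0.3333)·(-3) + (2.3333)·(3)) / 5 = 17/5 = 3.4
  s[X_3,X_3] = ((-2)·(-2) + (1)·(1) + (-2)·(-2) + (3)·(3) + (-3)·(-3) + (3)·(3)) / 5 = 36/5 = 7.2
  Sample standard deviations s_i = √(s[i,i]):
  s(X_1) = √(2.5667) = 1.6021
  s(X_2) = √(4.2667) = 2.0656
  s(X_3) = √(7.2) = 2.6833

Step 3 — r_{ij} = s_{ij} / (s_i · s_j):
  r[X_1,X_1] = 1 (diagonal).
  r[X_1,X_2] = 0.5333 / (1.6021 · 2.0656) = 0.5333 / 3.3092 = 0.1612
  r[X_1,X_3] = -1 / (1.6021 · 2.6833) = -1 / 4.2988 = -0.2326
  r[X_2,X_2] = 1 (diagonal).
  r[X_2,X_3] = 3.4 / (2.0656 · 2.6833) = 3.4 / 5.5426 = 0.6134
  r[X_3,X_3] = 1 (diagonal).

R is symmetric with unit diagonal. Assembling:

R = [[1, 0.1612, -0.2326],
 [0.1612, 1, 0.6134],
 [-0.2326, 0.6134, 1]]


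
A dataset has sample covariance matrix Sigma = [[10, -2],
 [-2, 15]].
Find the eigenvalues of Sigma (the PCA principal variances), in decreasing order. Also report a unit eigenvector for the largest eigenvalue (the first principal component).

Step 1 — characteristic polynomial of 2×2 Sigma:
  det(Sigma - λI) = λ² - trace · λ + det = 0.
  trace = 10 + 15 = 25, det = 10·15 - (-2)² = 146.
Step 2 — discriminant:
  Δ = trace² - 4·det = 625 - 584 = 41.
Step 3 — eigenvalues:
  λ = (trace ± √Δ)/2 = (25 ± 6.4031)/2,
  λ_1 = 15.7016,  λ_2 = 9.2984.

Step 4 — unit eigenvector for λ_1: solve (Sigma - λ_1 I)v = 0. First row:
  (10 - 15.7016)·v_x + (-2)·v_y = 0, i.e. (-5.7016)·v_x + (-2)·v_y = 0,
  so v ∝ (b, λ_1 - a) = (-2, 5.7016); multiply by -1 so the first entry is positive: u = (2, -5.7016).
  ||u|| = √((2)² + (-5.7016)²) = √(36.5078) ≈ 6.0422,
  v_1 = u/||u|| ≈ (0.331, -0.9436) (||v_1|| = 1).

λ_1 = 15.7016,  λ_2 = 9.2984;  v_1 ≈ (0.331, -0.9436)


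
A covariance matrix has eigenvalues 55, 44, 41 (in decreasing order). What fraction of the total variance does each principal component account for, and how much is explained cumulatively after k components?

Step 1 — total variance = trace(Sigma) = Σ λ_i = 55 + 44 + 41 = 140.

Step 2 — fraction explained by component i = λ_i / Σ λ:
  PC1: 55/140 = 0.3929
  PC2: 44/140 = 0.3143
  PC3: 41/140 = 0.2929

Step 3 — cumulative fraction after k components = (λ_1 + ... + λ_k) / Σ λ:
  k = 1: 55/140 = 0.3929
  k = 2: (55 + 44)/140 = 99/140 = 0.7071
  k = 3: (55 + 44 + 41)/140 = 140/140 = 1

Summary (fraction, with percent):

explained: PC1 0.3929 (39.29%), PC2 0.3143 (31.43%), PC3 0.2929 (29.29%);  cumulative: 0.3929, 0.7071, 1


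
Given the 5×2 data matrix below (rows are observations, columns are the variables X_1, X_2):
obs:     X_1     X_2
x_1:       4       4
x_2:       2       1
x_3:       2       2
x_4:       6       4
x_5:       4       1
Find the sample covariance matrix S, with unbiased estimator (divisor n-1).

Step 1 — column means:
  mean(X_1) = (4 + 2 + 2 + 6 + 4) / 5 = 18/5 = 3.6
  mean(X_2) = (4 + 1 + 2 + 4 + 1) / 5 = 12/5 = 2.4

Step 2 — sample covariance S[i,j] = (1/(n-1)) · Σ_k (x_{k,i} - mean_i) · (x_{k,j} - mean_j), with n-1 = 4.
  S[X_1,X_1] = ((0.4)·(0.4) + (-1.6)·(-1.6) + (-1.6)·(-1.6) + (2.4)·(2.4) + (0.4)·(0.4)) / 4 = 11.2/4 = 2.8
  S[X_1,X_2] = ((0.4)·(1.6) + (-1.6)·(-1.4) + (-1.6)·(-0.4) + (2.4)·(1.6) + (0.4)·(-1.4)) / 4 = 6.8/4 = 1.7
  S[X_2,X_2] = ((1.6)·(1.6) + (-1.4)·(-1.4) + (-0.4)·(-0.4) + (1.6)·(1.6) + (-1.4)·(-1.4)) / 4 = 9.2/4 = 2.3

S is symmetric (S[j,i] = S[i,j]). Assembling:

S = [[2.8, 1.7],
 [1.7, 2.3]]


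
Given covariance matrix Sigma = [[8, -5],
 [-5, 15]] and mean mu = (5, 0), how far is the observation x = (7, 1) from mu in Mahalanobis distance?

Step 1 — centre the observation: (x - mu) = (2, 1).

Step 2 — invert Sigma. det(Sigma) = 8·15 - (-5)² = 95.
  Sigma^{-1} = (1/det) · [[d, -b], [-b, a]] = [[0.1579, 0.0526],
 [0.0526, 0.0842]].

Step 3 — form the quadratic (x - mu)^T · Sigma^{-1} · (x - mu):
  Sigma^{-1} · (x - mu) = (0.3684, 0.1895).
  (x - mu)^T · [Sigma^{-1} · (x - mu)] = (2)·(0.3684) + (1)·(0.1895) = 0.9263.

Step 4 — take square root: d = √(0.9263) ≈ 0.9625.

d(x, mu) = √(0.9263) ≈ 0.9625


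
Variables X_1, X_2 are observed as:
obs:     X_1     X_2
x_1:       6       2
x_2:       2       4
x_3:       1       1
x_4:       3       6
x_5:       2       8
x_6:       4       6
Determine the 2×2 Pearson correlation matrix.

Step 1 — column means:
  mean(X_1) = (6 + 2 + 1 + 3 + 2 + 4) / 6 = 18/6 = 3
  mean(X_2) = (2 + 4 + 1 + 6 + 8 + 6) / 6 = 27/6 = 4.5

Step 2 — sample variances and covariances s[i,j] = (1/(n-1)) · Σ_k (x_{k,i} - mean_i) · (x_{k,j} - mean_j), with n-1 = 5:
  s[X_1,X_1] = ((3)·(3) + (-1)·(-1) + (-2)·(-2) + (0)·(0) + (-1)·(-1) + (1)·(1)) / 5 = 16/5 = 3.2
  s[X_1,X_2] = ((3)·(-2.5) + (-1)·(-0.5) + (-2)·(-3.5) + (0)·(1.5) + (-1)·(3.5) + (1)·(1.5)) / 5 = -2/5 = -0.4
  s[X_2,X_2] = ((-2.5)·(-2.5) + (-0.5)·(-0.5) + (-3.5)·(-3.5) + (1.5)·(1.5) + (3.5)·(3.5) + (1.5)·(1.5)) / 5 = 35.5/5 = 7.1
  Sample standard deviations s_i = √(s[i,i]):
  s(X_1) = √(3.2) = 1.7889
  s(X_2) = √(7.1) = 2.6646

Step 3 — r_{ij} = s_{ij} / (s_i · s_j):
  r[X_1,X_1] = 1 (diagonal).
  r[X_1,X_2] = -0.4 / (1.7889 · 2.6646) = -0.4 / 4.7666 = -0.0839
  r[X_2,X_2] = 1 (diagonal).

R is symmetric with unit diagonal. Assembling:

R = [[1, -0.0839],
 [-0.0839, 1]]


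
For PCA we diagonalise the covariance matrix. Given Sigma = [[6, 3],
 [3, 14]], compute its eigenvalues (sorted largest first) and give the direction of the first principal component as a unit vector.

Step 1 — characteristic polynomial of 2×2 Sigma:
  det(Sigma - λI) = λ² - trace · λ + det = 0.
  trace = 6 + 14 = 20, det = 6·14 - (3)² = 75.
Step 2 — discriminant:
  Δ = trace² - 4·det = 400 - 300 = 100.
Step 3 — eigenvalues:
  λ = (trace ± √Δ)/2 = (20 ± 10)/2,
  λ_1 = 15,  λ_2 = 5.

Step 4 — unit eigenvector for λ_1: solve (Sigma - λ_1 I)v = 0. First row:
  (6 - 15)·v_x + (3)·v_y = 0, i.e. (-9)·v_x + (3)·v_y = 0,
  so v ∝ (b, λ_1 - a) = (3, 9) = u.
  ||u|| = √((3)² + (9)²) = √(90) ≈ 9.4868,
  v_1 = u/||u|| ≈ (0.3162, 0.9487) (||v_1|| = 1).

λ_1 = 15,  λ_2 = 5;  v_1 ≈ (0.3162, 0.9487)


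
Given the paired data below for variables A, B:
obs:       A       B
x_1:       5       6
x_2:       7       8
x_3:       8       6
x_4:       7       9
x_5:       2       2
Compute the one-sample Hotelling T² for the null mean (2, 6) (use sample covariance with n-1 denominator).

Step 1 — sample mean vector:
  mean(A) = (5 + 7 + 8 + 7 + 2) / 5 = 29/5 = 5.8
  mean(B) = (6 + 8 + 6 + 9 + 2) / 5 = 31/5 = 6.2
  x̄ = (5.8, 6.2),  deviation x̄ - mu_0 = (5.8, 6.2) - (2, 6) = (3.8, 0.2).

Step 2 — sample covariance matrix, S[i,j] = (1/(n-1)) · Σ_k (x_{k,i} - mean_i) · (x_{k,j} - mean_j), divisor n-1 = 4:
  S[A,A] = ((-0.8)·(-0.8) + (1.2)·(1.2) + (2.2)·(2.2) + (1.2)·(1.2) + (-3.8)·(-3.8)) / 4 = 22.8/4 = 5.7
  S[A,B] = ((-0.8)·(-0.2) + (1.2)·(1.8) + (2.2)·(-0.2) + (1.2)·(2.8) + (-3.8)·(-4.2)) / 4 = 21.2/4 = 5.3
  S[B,B] = ((-0.2)·(-0.2) + (1.8)·(1.8) + (-0.2)·(-0.2) + (2.8)·(2.8) + (-4.2)·(-4.2)) / 4 = 28.8/4 = 7.2
  S = [[5.7, 5.3],
 [5.3, 7.2]].

Step 3 — invert S. det(S) = 5.7·7.2 - (5.3)² = 12.95.
  S^{-1} = (1/det) · [[d, -b], [-b, a]] = [[0.556, -0.4093],
 [-0.4093, 0.4402]].

Step 4 — quadratic form (x̄ - mu_0)^T · S^{-1} · (x̄ - mu_0):
  S^{-1} · (x̄ - mu_0) = (2.0309, -1.4672),
  (x̄ - mu_0)^T · [...] = (3.8)·(2.0309) + (0.2)·(-1.4672) = 7.4239.

Step 5 — scale by n: T² = 5 · 7.4239 = 37.1197.

T² ≈ 37.1197


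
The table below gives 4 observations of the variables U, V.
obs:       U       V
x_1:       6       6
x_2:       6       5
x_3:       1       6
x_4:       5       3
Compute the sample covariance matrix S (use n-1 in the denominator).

Step 1 — column means:
  mean(U) = (6 + 6 + 1 + 5) / 4 = 18/4 = 4.5
  mean(V) = (6 + 5 + 6 + 3) / 4 = 20/4 = 5

Step 2 — sample covariance S[i,j] = (1/(n-1)) · Σ_k (x_{k,i} - mean_i) · (x_{k,j} - mean_j), with n-1 = 3.
  S[U,U] = ((1.5)·(1.5) + (1.5)·(1.5) + (-3.5)·(-3.5) + (0.5)·(0.5)) / 3 = 17/3 = 5.6667
  S[U,V] = ((1.5)·(1) + (1.5)·(0) + (-3.5)·(1) + (0.5)·(-2)) / 3 = -3/3 = -1
  S[V,V] = ((1)·(1) + (0)·(0) + (1)·(1) + (-2)·(-2)) / 3 = 6/3 = 2

S is symmetric (S[j,i] = S[i,j]). Assembling:

S = [[5.6667, -1],
 [-1, 2]]
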